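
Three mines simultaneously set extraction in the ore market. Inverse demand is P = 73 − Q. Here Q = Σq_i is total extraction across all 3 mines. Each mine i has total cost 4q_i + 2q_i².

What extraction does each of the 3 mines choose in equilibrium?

8.625

A representative mine's profit is π_i = q_i(73 − Q) − 4q_i − 2q_i², with Q = q_i + Σ_{j≠i} q_j.
First-order condition: 69 − 6q_i − Σ_{j≠i} q_j = 0.
With identical mines, set every q_j = q: then 69 − 6q − 2q = 0, i.e. q = 69/8 = 8.625.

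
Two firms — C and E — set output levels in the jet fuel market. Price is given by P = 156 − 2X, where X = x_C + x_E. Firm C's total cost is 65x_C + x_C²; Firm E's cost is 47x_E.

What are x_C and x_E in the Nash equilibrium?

7.3, 23.6

Firm C's profit: π = x_C(156 − 2(x_C + x_E)) − 65x_C − x_C².
∂π/∂x_C = 91 − 6x_C − 2x_E = 0, so x_C = 91/6 − (1/3)x_E.
For E: ∂π/∂x_E = 109 − 4x_E − 2x_C = 0 ⇒ x_E = 27.25 − 0.5x_C.
Solving the two reaction functions simultaneously: (1 − (−1/3)(−0.5))x_C = 91/6 − (1/3)·27.25, so (5/6)x_C = 73/12 and x_C = 7.3.
Then x_E = 27.25 − 0.5·7.3 = 23.6.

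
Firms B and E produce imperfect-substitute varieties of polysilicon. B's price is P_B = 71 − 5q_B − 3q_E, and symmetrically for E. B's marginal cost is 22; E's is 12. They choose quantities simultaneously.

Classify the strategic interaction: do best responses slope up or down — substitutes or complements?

Firm B's profit: π = q_B(71 − 5q_B − 3q_E) − 22q_B.
∂π/∂q_B = 49 − 10q_B − 3q_E = 0 ⇒ q_B = 4.9 − 0.3q_E.
The best-response slope dq_B/dq_E = −0.3 < 0: the reaction function is downward-sloping, so the choices are strategic substitutes.

strategic substitutes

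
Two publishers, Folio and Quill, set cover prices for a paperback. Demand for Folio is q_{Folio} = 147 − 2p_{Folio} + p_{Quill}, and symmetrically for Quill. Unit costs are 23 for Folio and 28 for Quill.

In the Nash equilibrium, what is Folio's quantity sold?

Folio's profit: π = (p_{Folio} − 23)(147 − 2p_{Folio} + p_{Quill}).
∂π/∂p_{Folio} = 193 − 4p_{Folio} + p_{Quill} = 0 ⇒ p_{Folio} = 48.25 + 0.25p_{Quill}.
Similarly p_{Quill} = 50.75 + 0.25p_{Folio}.
Plugging p_{Quill} into Folio's best response: p_{Folio} = 48.25 + 0.25(50.75 + 0.25p_{Folio}) ⇒ 0.9375p_{Folio} = 60.9375, so p_{Folio} = 65.
Then p_{Quill} = 50.75 + 0.25·65 = 67.
q_{Folio} = 147 − 2·65 + 67 = 84.

84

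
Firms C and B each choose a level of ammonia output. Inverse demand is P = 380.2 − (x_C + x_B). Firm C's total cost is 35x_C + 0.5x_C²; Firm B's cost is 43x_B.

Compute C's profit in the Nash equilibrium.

Firm C's profit: π = x_C(380.2 − (x_C + x_B)) − 35x_C − 0.5x_C².
∂π/∂x_C = 345.2 − 3x_C − x_B = 0, so x_C = 1726/15 − (1/3)x_B.
For B: ∂π/∂x_B = 337.2 − 2x_B − x_C = 0 ⇒ x_B = 168.6 − 0.5x_C.
Plugging x_B into C's best response: x_C = 1726/15 − (1/3)(168.6 − 0.5x_C) ⇒ (5/6)x_C = 883/15, so x_C = 70.64.
Then x_B = 168.6 − 0.5·70.64 = 133.28.
Price P = 380.2 − 203.92 = 176.28.
C's profit: (176.28 − 35)·70.64 − 0.5(70.64)² = 7485.0144.

7485.0144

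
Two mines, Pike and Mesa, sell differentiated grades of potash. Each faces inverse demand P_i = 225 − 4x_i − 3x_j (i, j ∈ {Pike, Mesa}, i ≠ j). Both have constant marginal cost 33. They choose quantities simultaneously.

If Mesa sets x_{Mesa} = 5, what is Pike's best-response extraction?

22.125

Mine Pike's profit: π = x_{Pike}(225 − 4x_{Pike} − 3x_{Mesa}) − 33x_{Pike}.
∂π/∂x_{Pike} = 192 − 8x_{Pike} − 3x_{Mesa} = 0 ⇒ x_{Pike} = 24 − 0.375x_{Mesa}.
At x_{Mesa} = 5: x_{Pike} = 24 − 0.375·5 = 22.125.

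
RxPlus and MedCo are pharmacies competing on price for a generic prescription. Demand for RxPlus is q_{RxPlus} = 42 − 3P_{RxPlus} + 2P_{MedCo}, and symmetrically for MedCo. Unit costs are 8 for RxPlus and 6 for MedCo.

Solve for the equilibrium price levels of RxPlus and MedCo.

RxPlus's profit: π = (P_{RxPlus} − 8)(42 − 3P_{RxPlus} + 2P_{MedCo}).
∂π/∂P_{RxPlus} = 66 − 6P_{RxPlus} + 2P_{MedCo} = 0 ⇒ P_{RxPlus} = 11 + (1/3)P_{MedCo}.
Similarly P_{MedCo} = 10 + (1/3)P_{RxPlus}.
Solving the two reaction functions simultaneously: (1 − (1/3)(1/3))P_{RxPlus} = 11 + (1/3)·10, so (8/9)P_{RxPlus} = 43/3 and P_{RxPlus} = 16.125.
Then P_{MedCo} = 10 + (1/3)·16.125 = 15.375.

16.125, 15.375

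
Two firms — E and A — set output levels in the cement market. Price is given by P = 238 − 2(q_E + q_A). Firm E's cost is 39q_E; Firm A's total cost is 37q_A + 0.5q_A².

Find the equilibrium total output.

Firm E's profit: π = q_E(238 − 2(q_E + q_A)) − 39q_E.
∂π/∂q_E = 199 − 4q_E − 2q_A = 0, so q_E = 49.75 − 0.5q_A.
For A: ∂π/∂q_A = 201 − 5q_A − 2q_E = 0 ⇒ q_A = 40.2 − 0.4q_E.
Substituting the second reaction function into the first: q_E = 49.75 − 0.5(40.2 − 0.4q_E), which gives 0.8q_E = 29.65 ⇒ q_E = 37.0625.
Then q_A = 40.2 − 0.4·37.0625 = 25.375.
Total output: 37.0625 + 25.375 = 62.4375.

62.4375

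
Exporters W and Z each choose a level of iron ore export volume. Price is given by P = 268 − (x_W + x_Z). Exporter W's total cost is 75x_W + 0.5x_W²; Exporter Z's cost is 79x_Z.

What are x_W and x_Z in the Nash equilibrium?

Exporter W's profit: π = x_W(268 − (x_W + x_Z)) − 75x_W − 0.5x_W².
∂π/∂x_W = 193 − 3x_W − x_Z = 0, so x_W = 193/3 − (1/3)x_Z.
For Z: ∂π/∂x_Z = 189 − 2x_Z − x_W = 0 ⇒ x_Z = 94.5 − 0.5x_W.
Plugging x_Z into W's best response: x_W = 193/3 − (1/3)(94.5 − 0.5x_W) ⇒ (5/6)x_W = 197/6, so x_W = 39.4.
Then x_Z = 94.5 − 0.5·39.4 = 74.8.

39.4, 74.8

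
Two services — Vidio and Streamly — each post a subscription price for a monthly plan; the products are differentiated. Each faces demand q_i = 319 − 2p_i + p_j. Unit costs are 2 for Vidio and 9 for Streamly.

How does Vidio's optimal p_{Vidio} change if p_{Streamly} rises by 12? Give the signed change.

Vidio's profit: π = (p_{Vidio} − 2)(319 − 2p_{Vidio} + p_{Streamly}).
∂π/∂p_{Vidio} = 323 − 4p_{Vidio} + p_{Streamly} = 0 ⇒ p_{Vidio} = 80.75 + 0.25p_{Streamly}.
The reaction-function slope is 0.25, so a 12-unit rise in p_{Streamly} moves p_{Vidio} by 0.25 × 12 = 3. Vidio's best response rises — the actions are strategic complements.

3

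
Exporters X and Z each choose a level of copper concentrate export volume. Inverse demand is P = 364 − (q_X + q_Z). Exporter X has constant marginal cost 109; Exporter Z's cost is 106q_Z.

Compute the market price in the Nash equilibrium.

Exporter X's profit: π = q_X(364 − (q_X + q_Z)) − 109q_X.
∂π/∂q_X = 255 − 2q_X − q_Z = 0, so q_X = 127.5 − 0.5q_Z.
By the same steps for Z: q_Z = 129 − 0.5q_X.
Solving the two reaction functions simultaneously: (1 − (−0.5)(−0.5))q_X = 127.5 − 0.5·129, so 0.75q_X = 63 and q_X = 84.
Then q_Z = 129 − 0.5·84 = 87.
Equilibrium price: P = 364 − 171 = 193.

193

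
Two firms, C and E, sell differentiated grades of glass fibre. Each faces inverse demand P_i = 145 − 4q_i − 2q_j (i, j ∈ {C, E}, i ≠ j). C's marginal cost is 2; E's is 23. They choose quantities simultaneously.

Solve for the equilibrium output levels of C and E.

Firm C's profit: π = q_C(145 − 4q_C − 2q_E) − 2q_C.
∂π/∂q_C = 143 − 8q_C − 2q_E = 0 ⇒ q_C = 17.875 − 0.25q_E.
Similarly q_E = 15.25 − 0.25q_C.
Substituting the second reaction function into the first: q_C = 17.875 − 0.25(15.25 − 0.25q_C), which gives 0.9375q_C = 14.0625 ⇒ q_C = 15.
Then q_E = 15.25 − 0.25·15 = 11.5.

15, 11.5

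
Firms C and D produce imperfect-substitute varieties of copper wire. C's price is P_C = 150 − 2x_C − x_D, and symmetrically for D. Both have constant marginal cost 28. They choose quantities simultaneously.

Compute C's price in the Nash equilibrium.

Firm C's profit: π = x_C(150 − 2x_C − x_D) − 28x_C.
∂π/∂x_C = 122 − 4x_C − x_D = 0 ⇒ x_C = 30.5 − 0.25x_D.
Setting x_C = x_D in the reaction function: x_C = 30.5 − 0.25x_C, so x_C = 30.5 / 1.25 = 24.4.
P_C = 150 − 2·24.4 − 24.4 = 76.8.

76.8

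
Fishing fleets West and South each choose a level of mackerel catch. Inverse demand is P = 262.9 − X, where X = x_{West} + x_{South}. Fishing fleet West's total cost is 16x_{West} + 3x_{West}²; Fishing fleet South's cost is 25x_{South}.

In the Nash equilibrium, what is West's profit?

Fishing fleet West's profit: π = x_{West}(262.9 − (x_{West} + x_{South})) − 16x_{West} − 3x_{West}².
∂π/∂x_{West} = 246.9 − 8x_{West} − x_{South} = 0, so x_{West} = 30.8625 − 0.125x_{South}.
For South: ∂π/∂x_{South} = 237.9 − 2x_{South} − x_{West} = 0 ⇒ x_{South} = 118.95 − 0.5x_{West}.
Solving the two reaction functions simultaneously: (1 − (−0.125)(−0.5))x_{West} = 30.8625 − 0.125·118.95, so 0.9375x_{West} = 2559/160 and x_{West} = 17.06.
Then x_{South} = 118.95 − 0.5·17.06 = 110.42.
Price P = 262.9 − 127.48 = 135.42.
West's profit: (135.42 − 16)·17.06 − 3(17.06)² = 1164.1744.

1164.1744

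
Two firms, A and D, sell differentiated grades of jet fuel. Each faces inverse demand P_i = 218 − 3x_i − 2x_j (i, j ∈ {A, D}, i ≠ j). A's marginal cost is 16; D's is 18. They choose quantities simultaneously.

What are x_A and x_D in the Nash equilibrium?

25.375, 24.875

Firm A's profit: π = x_A(218 − 3x_A − 2x_D) − 16x_A.
∂π/∂x_A = 202 − 6x_A − 2x_D = 0 ⇒ x_A = 101/3 − (1/3)x_D.
Similarly x_D = 100/3 − (1/3)x_A.
Solving the two reaction functions simultaneously: (1 − (−1/3)(−1/3))x_A = 101/3 − (1/3)·(100/3), so (8/9)x_A = 203/9 and x_A = 25.375.
Then x_D = 100/3 − (1/3)·25.375 = 24.875.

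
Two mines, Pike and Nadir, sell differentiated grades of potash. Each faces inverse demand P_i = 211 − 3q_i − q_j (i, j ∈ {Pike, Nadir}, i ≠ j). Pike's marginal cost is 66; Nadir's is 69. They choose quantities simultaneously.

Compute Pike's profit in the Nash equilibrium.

1297.92

Mine Pike's profit: π = q_{Pike}(211 − 3q_{Pike} − q_{Nadir}) − 66q_{Pike}.
∂π/∂q_{Pike} = 145 − 6q_{Pike} − q_{Nadir} = 0 ⇒ q_{Pike} = 145/6 − (1/6)q_{Nadir}.
Similarly q_{Nadir} = 71/3 − (1/6)q_{Pike}.
Substituting the second reaction function into the first: q_{Pike} = 145/6 − (1/6)(71/3 − (1/6)q_{Pike}), which gives (35/36)q_{Pike} = 182/9 ⇒ q_{Pike} = 20.8.
Then q_{Nadir} = 71/3 − (1/6)·20.8 = 20.2.
P_{Pike} = 211 − 3·20.8 − 20.2 = 128.4.
Profit = (128.4 − 66)·20.8 = 1297.92.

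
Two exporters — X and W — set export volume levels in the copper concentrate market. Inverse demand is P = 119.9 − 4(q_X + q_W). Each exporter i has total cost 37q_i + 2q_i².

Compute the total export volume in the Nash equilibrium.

Exporter X's profit: π = q_X(119.9 − 4(q_X + q_W)) − 37q_X − 2q_X².
∂π/∂q_X = 82.9 − 12q_X − 4q_W = 0, so q_X = 829/120 − (1/3)q_W.
Setting q_X = q_W in the reaction function: q_X = 829/120 − (1/3)q_X, so q_X = (829/120) / (4/3) = 829/160.
Total export volume: 829/160 + 829/160 = 10.3625.

10.3625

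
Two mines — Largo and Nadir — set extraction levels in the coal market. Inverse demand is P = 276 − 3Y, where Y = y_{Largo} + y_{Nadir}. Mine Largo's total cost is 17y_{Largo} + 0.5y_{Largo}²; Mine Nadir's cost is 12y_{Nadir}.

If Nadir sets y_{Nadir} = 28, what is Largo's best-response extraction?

Mine Largo's profit: π = y_{Largo}(276 − 3(y_{Largo} + y_{Nadir})) − 17y_{Largo} − 0.5y_{Largo}².
∂π/∂y_{Largo} = 259 − 7y_{Largo} − 3y_{Nadir} = 0, so y_{Largo} = 37 − (3/7)y_{Nadir}.
At y_{Nadir} = 28: y_{Largo} = 37 − (3/7)·28 = 25.

25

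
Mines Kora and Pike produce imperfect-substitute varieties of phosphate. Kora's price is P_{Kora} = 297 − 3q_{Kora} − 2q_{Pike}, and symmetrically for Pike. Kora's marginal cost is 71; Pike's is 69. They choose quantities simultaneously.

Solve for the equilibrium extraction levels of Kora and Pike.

Mine Kora's profit: π = q_{Kora}(297 − 3q_{Kora} − 2q_{Pike}) − 71q_{Kora}.
∂π/∂q_{Kora} = 226 − 6q_{Kora} − 2q_{Pike} = 0 ⇒ q_{Kora} = 113/3 − (1/3)q_{Pike}.
Similarly q_{Pike} = 38 − (1/3)q_{Kora}.
Substituting the second reaction function into the first: q_{Kora} = 113/3 − (1/3)(38 − (1/3)q_{Kora}), which gives (8/9)q_{Kora} = 25 ⇒ q_{Kora} = 28.125.
Then q_{Pike} = 38 − (1/3)·28.125 = 28.625.

28.125, 28.625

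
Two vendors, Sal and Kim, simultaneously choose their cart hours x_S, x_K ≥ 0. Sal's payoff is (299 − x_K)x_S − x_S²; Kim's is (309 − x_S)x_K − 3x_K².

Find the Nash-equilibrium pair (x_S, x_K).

135, 29

Expanding Sal's payoff: 299x_S − x_Kx_S − x_S².
∂π/∂x_S = 299 − x_K − 2x_S = 0, so x_S = 149.5 − 0.5x_K.
Likewise for Kim: x_K = 51.5 − (1/6)x_S.
Substituting the second reaction function into the first: x_S = 149.5 − 0.5(51.5 − (1/6)x_S), which gives (11/12)x_S = 123.75 ⇒ x_S = 135.
Then x_K = 51.5 − (1/6)·135 = 29.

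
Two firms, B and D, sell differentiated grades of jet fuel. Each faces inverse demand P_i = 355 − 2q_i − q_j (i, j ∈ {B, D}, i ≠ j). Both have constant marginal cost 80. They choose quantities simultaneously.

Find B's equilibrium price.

Firm B's profit: π = q_B(355 − 2q_B − q_D) − 80q_B.
∂π/∂q_B = 275 − 4q_B − q_D = 0 ⇒ q_B = 68.75 − 0.25q_D.
By symmetry q_D = q_B; substituting into the reaction function, 1.25q_B = 68.75 and q_B = 55.
P_B = 355 − 2·55 − 55 = 190.

190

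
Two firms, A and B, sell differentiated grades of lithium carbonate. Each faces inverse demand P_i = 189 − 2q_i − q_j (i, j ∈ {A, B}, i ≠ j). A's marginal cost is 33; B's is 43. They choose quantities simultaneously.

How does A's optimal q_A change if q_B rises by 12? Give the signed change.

Firm A's profit: π = q_A(189 − 2q_A − q_B) − 33q_A.
∂π/∂q_A = 156 − 4q_A − q_B = 0 ⇒ q_A = 39 − 0.25q_B.
The reaction-function slope is −0.25, so a 12-unit rise in q_B moves q_A by −0.25 × 12 = −3. A's best response falls — the actions are strategic substitutes.

-3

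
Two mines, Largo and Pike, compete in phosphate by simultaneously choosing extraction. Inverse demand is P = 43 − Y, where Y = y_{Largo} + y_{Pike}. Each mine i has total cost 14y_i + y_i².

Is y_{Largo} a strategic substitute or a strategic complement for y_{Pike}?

Mine Largo's profit: π = y_{Largo}(43 − (y_{Largo} + y_{Pike})) − 14y_{Largo} − y_{Largo}².
∂π/∂y_{Largo} = 29 − 4y_{Largo} − y_{Pike} = 0, so y_{Largo} = 7.25 − 0.25y_{Pike}.
The best-response slope dy_{Largo}/dy_{Pike} = −0.25 < 0: the reaction function is downward-sloping, so the choices are strategic substitutes.

strategic substitutes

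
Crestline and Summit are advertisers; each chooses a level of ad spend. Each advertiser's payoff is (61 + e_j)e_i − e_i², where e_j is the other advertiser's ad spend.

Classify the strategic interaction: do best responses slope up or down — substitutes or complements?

strategic complements

Crestline's payoff is (61 + e_S)e_C − e_C².
∂π/∂e_C = 61 + e_S − 2e_C = 0, so e_C = 30.5 + 0.5e_S.
The best-response slope de_C/de_S = 0.5 > 0: the reaction function is upward-sloping, so the choices are strategic complements.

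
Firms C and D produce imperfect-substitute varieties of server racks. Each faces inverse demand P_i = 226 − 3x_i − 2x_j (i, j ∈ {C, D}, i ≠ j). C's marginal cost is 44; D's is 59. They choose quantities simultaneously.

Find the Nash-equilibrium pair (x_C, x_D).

Firm C's profit: π = x_C(226 − 3x_C − 2x_D) − 44x_C.
∂π/∂x_C = 182 − 6x_C − 2x_D = 0 ⇒ x_C = 91/3 − (1/3)x_D.
Similarly x_D = 167/6 − (1/3)x_C.
Plugging x_D into C's best response: x_C = 91/3 − (1/3)(167/6 − (1/3)x_C) ⇒ (8/9)x_C = 379/18, so x_C = 23.6875.
Then x_D = 167/6 − (1/3)·23.6875 = 19.9375.

23.6875, 19.9375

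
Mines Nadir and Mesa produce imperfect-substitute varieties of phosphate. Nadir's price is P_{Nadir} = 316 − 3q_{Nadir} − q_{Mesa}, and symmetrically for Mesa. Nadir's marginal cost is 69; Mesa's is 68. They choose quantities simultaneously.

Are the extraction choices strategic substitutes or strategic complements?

Mine Nadir's profit: π = q_{Nadir}(316 − 3q_{Nadir} − q_{Mesa}) − 69q_{Nadir}.
∂π/∂q_{Nadir} = 247 − 6q_{Nadir} − q_{Mesa} = 0 ⇒ q_{Nadir} = 247/6 − (1/6)q_{Mesa}.
The best-response slope dq_{Nadir}/dq_{Mesa} = −1/6 < 0: the reaction function is downward-sloping, so the choices are strategic substitutes.

strategic substitutes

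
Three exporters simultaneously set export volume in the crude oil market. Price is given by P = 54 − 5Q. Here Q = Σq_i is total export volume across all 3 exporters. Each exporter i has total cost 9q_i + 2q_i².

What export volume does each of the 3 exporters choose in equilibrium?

A representative exporter's profit is π_i = q_i(54 − 5Q) − 9q_i − 2q_i², with Q = q_i + Σ_{j≠i} q_j.
First-order condition: 45 − 14q_i − 5Σ_{j≠i} q_j = 0.
With identical exporters, set every q_j = q: then 45 − 14q − 10q = 0, i.e. q = 45/24 = 1.875.

1.875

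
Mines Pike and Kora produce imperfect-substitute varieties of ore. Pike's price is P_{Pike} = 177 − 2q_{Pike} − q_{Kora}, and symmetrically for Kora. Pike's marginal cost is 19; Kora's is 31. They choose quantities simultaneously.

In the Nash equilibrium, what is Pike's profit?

Mine Pike's profit: π = q_{Pike}(177 − 2q_{Pike} − q_{Kora}) − 19q_{Pike}.
∂π/∂q_{Pike} = 158 − 4q_{Pike} − q_{Kora} = 0 ⇒ q_{Pike} = 39.5 − 0.25q_{Kora}.
Similarly q_{Kora} = 36.5 − 0.25q_{Pike}.
Solving the two reaction functions simultaneously: (1 − (−0.25)(−0.25))q_{Pike} = 39.5 − 0.25·36.5, so 0.9375q_{Pike} = 30.375 and q_{Pike} = 32.4.
Then q_{Kora} = 36.5 − 0.25·32.4 = 28.4.
P_{Pike} = 177 − 2·32.4 − 28.4 = 83.8.
Profit = (83.8 − 19)·32.4 = 2099.52.

2099.52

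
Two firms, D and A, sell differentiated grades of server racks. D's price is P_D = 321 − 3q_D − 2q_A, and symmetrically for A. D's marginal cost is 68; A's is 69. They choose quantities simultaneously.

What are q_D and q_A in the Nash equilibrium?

31.6875, 31.4375

Firm D's profit: π = q_D(321 − 3q_D − 2q_A) − 68q_D.
∂π/∂q_D = 253 − 6q_D − 2q_A = 0 ⇒ q_D = 253/6 − (1/3)q_A.
Similarly q_A = 42 − (1/3)q_D.
Substituting the second reaction function into the first: q_D = 253/6 − (1/3)(42 − (1/3)q_D), which gives (8/9)q_D = 169/6 ⇒ q_D = 31.6875.
Then q_A = 42 − (1/3)·31.6875 = 31.4375.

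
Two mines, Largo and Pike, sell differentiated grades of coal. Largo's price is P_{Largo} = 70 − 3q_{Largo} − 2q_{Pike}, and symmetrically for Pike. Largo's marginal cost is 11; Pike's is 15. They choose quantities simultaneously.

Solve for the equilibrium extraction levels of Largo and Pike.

Mine Largo's profit: π = q_{Largo}(70 − 3q_{Largo} − 2q_{Pike}) − 11q_{Largo}.
∂π/∂q_{Largo} = 59 − 6q_{Largo} − 2q_{Pike} = 0 ⇒ q_{Largo} = 59/6 − (1/3)q_{Pike}.
Similarly q_{Pike} = 55/6 − (1/3)q_{Largo}.
Solving the two reaction functions simultaneously: (1 − (−1/3)(−1/3))q_{Largo} = 59/6 − (1/3)·(55/6), so (8/9)q_{Largo} = 61/9 and q_{Largo} = 7.625.
Then q_{Pike} = 55/6 − (1/3)·7.625 = 6.625.

7.625, 6.625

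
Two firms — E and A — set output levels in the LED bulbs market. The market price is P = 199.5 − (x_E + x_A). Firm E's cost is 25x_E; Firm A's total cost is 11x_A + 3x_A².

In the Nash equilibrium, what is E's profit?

6480.25

Firm E's profit: π = x_E(199.5 − (x_E + x_A)) − 25x_E.
∂π/∂x_E = 174.5 − 2x_E − x_A = 0, so x_E = 87.25 − 0.5x_A.
For A: ∂π/∂x_A = 188.5 − 8x_A − x_E = 0 ⇒ x_A = 23.5625 − 0.125x_E.
Substituting the second reaction function into the first: x_E = 87.25 − 0.5(23.5625 − 0.125x_E), which gives 0.9375x_E = 2415/32 ⇒ x_E = 80.5.
Then x_A = 23.5625 − 0.125·80.5 = 13.5.
Price P = 199.5 − 94 = 105.5.
E's profit: (105.5 − 25)·80.5 = 6480.25.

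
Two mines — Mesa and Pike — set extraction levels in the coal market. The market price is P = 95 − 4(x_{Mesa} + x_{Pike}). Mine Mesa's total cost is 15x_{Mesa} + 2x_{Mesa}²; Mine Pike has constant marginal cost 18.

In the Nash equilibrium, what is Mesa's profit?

Mine Mesa's profit: π = x_{Mesa}(95 − 4(x_{Mesa} + x_{Pike})) − 15x_{Mesa} − 2x_{Mesa}².
∂π/∂x_{Mesa} = 80 − 12x_{Mesa} − 4x_{Pike} = 0, so x_{Mesa} = 20/3 − (1/3)x_{Pike}.
For Pike: ∂π/∂x_{Pike} = 77 − 8x_{Pike} − 4x_{Mesa} = 0 ⇒ x_{Pike} = 9.625 − 0.5x_{Mesa}.
Plugging x_{Pike} into Mesa's best response: x_{Mesa} = 20/3 − (1/3)(9.625 − 0.5x_{Mesa}) ⇒ (5/6)x_{Mesa} = 83/24, so x_{Mesa} = 4.15.
Then x_{Pike} = 9.625 − 0.5·4.15 = 7.55.
Price P = 95 − 4·11.7 = 48.2.
Mesa's profit: (48.2 − 15)·4.15 − 2(4.15)² = 103.335.

103.335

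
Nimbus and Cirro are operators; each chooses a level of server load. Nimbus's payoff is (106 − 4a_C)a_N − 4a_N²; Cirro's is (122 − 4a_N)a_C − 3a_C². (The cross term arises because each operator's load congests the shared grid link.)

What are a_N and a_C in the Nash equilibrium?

4.625, 17.25

Expanding Nimbus's payoff: 106a_N − 4a_Ca_N − 4a_N².
∂π/∂a_N = 106 − 4a_C − 8a_N = 0, so a_N = 13.25 − 0.5a_C.
Likewise for Cirro: a_C = 61/3 − (2/3)a_N.
Solving the two reaction functions simultaneously: (1 − (−0.5)(−2/3))a_N = 13.25 − 0.5·(61/3), so (2/3)a_N = 37/12 and a_N = 4.625.
Then a_C = 61/3 − (2/3)·4.625 = 17.25.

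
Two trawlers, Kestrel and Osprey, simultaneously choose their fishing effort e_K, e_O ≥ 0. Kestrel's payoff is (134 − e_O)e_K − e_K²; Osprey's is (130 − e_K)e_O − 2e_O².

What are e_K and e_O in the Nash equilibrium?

Expanding Kestrel's payoff: 134e_K − e_Oe_K − e_K².
∂π/∂e_K = 134 − e_O − 2e_K = 0, so e_K = 67 − 0.5e_O.
Likewise for Osprey: e_O = 32.5 − 0.25e_K.
Solving the two reaction functions simultaneously: (1 − (−0.5)(−0.25))e_K = 67 − 0.5·32.5, so 0.875e_K = 50.75 and e_K = 58.
Then e_O = 32.5 − 0.25·58 = 18.

58, 18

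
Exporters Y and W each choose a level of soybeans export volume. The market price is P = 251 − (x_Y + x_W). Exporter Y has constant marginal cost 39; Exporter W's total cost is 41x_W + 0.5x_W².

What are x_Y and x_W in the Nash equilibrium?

85.2, 41.6

Exporter Y's profit: π = x_Y(251 − (x_Y + x_W)) − 39x_Y.
∂π/∂x_Y = 212 − 2x_Y − x_W = 0, so x_Y = 106 − 0.5x_W.
For W: ∂π/∂x_W = 210 − 3x_W − x_Y = 0 ⇒ x_W = 70 − (1/3)x_Y.
Substituting the second reaction function into the first: x_Y = 106 − 0.5(70 − (1/3)x_Y), which gives (5/6)x_Y = 71 ⇒ x_Y = 85.2.
Then x_W = 70 − (1/3)·85.2 = 41.6.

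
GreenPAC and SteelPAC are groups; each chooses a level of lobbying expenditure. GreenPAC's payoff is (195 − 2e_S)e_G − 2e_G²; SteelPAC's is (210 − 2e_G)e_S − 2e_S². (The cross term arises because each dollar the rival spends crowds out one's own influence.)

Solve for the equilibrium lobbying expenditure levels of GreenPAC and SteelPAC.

Expanding GreenPAC's payoff: 195e_G − 2e_Se_G − 2e_G².
∂π/∂e_G = 195 − 2e_S − 4e_G = 0, so e_G = 48.75 − 0.5e_S.
Likewise for SteelPAC: e_S = 52.5 − 0.5e_G.
Plugging e_S into GreenPAC's best response: e_G = 48.75 − 0.5(52.5 − 0.5e_G) ⇒ 0.75e_G = 22.5, so e_G = 30.
Then e_S = 52.5 − 0.5·30 = 37.5.

30, 37.5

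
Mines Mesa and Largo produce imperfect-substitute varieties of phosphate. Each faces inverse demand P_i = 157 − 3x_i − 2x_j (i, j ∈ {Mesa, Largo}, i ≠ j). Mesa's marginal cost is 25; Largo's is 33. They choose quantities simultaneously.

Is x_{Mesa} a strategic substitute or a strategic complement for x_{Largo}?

strategic substitutes

Mine Mesa's profit: π = x_{Mesa}(157 − 3x_{Mesa} − 2x_{Largo}) − 25x_{Mesa}.
∂π/∂x_{Mesa} = 132 − 6x_{Mesa} − 2x_{Largo} = 0 ⇒ x_{Mesa} = 22 − (1/3)x_{Largo}.
The best-response slope dx_{Mesa}/dx_{Largo} = −1/3 < 0: the reaction function is downward-sloping, so the choices are strategic substitutes.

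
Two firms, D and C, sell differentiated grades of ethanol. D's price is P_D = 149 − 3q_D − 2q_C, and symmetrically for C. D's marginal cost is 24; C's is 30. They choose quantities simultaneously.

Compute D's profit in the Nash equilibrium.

Firm D's profit: π = q_D(149 − 3q_D − 2q_C) − 24q_D.
∂π/∂q_D = 125 − 6q_D − 2q_C = 0 ⇒ q_D = 125/6 − (1/3)q_C.
Similarly q_C = 119/6 − (1/3)q_D.
Solving the two reaction functions simultaneously: (1 − (−1/3)(−1/3))q_D = 125/6 − (1/3)·(119/6), so (8/9)q_D = 128/9 and q_D = 16.
Then q_C = 119/6 − (1/3)·16 = 14.5.
P_D = 149 − 3·16 − 2·14.5 = 72.
Profit = (72 − 24)·16 = 768.

768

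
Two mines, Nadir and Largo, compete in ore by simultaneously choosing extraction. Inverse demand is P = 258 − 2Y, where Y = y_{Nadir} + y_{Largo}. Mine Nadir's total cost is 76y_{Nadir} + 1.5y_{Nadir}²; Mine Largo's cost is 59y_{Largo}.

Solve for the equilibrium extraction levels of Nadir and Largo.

Mine Nadir's profit: π = y_{Nadir}(258 − 2(y_{Nadir} + y_{Largo})) − 76y_{Nadir} − 1.5y_{Nadir}².
∂π/∂y_{Nadir} = 182 − 7y_{Nadir} − 2y_{Largo} = 0, so y_{Nadir} = 26 − (2/7)y_{Largo}.
For Largo: ∂π/∂y_{Largo} = 199 − 4y_{Largo} − 2y_{Nadir} = 0 ⇒ y_{Largo} = 49.75 − 0.5y_{Nadir}.
Solving the two reaction functions simultaneously: (1 − (−2/7)(−0.5))y_{Nadir} = 26 − (2/7)·49.75, so (6/7)y_{Nadir} = 165/14 and y_{Nadir} = 13.75.
Then y_{Largo} = 49.75 − 0.5·13.75 = 42.875.

13.75, 42.875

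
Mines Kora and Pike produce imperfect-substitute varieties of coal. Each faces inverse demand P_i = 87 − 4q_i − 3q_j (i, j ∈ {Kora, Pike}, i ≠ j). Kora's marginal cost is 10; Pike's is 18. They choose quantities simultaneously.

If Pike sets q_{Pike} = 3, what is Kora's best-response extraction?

Mine Kora's profit: π = q_{Kora}(87 − 4q_{Kora} − 3q_{Pike}) − 10q_{Kora}.
∂π/∂q_{Kora} = 77 − 8q_{Kora} − 3q_{Pike} = 0 ⇒ q_{Kora} = 9.625 − 0.375q_{Pike}.
At q_{Pike} = 3: q_{Kora} = 9.625 − 0.375·3 = 8.5.

8.5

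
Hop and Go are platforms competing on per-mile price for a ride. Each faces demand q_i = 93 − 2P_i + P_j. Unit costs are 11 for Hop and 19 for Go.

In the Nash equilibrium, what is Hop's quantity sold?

Hop's profit: π = (P_{Hop} − 11)(93 − 2P_{Hop} + P_{Go}).
∂π/∂P_{Hop} = 115 − 4P_{Hop} + P_{Go} = 0 ⇒ P_{Hop} = 28.75 + 0.25P_{Go}.
Similarly P_{Go} = 32.75 + 0.25P_{Hop}.
Solving the two reaction functions simultaneously: (1 − (0.25)(0.25))P_{Hop} = 28.75 + 0.25·32.75, so 0.9375P_{Hop} = 36.9375 and P_{Hop} = 39.4.
Then P_{Go} = 32.75 + 0.25·39.4 = 42.6.
q_{Hop} = 93 − 2·39.4 + 42.6 = 56.8.

56.8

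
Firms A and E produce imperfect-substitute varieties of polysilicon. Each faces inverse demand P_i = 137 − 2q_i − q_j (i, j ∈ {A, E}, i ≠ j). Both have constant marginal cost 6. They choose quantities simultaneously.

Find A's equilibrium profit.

Firm A's profit: π = q_A(137 − 2q_A − q_E) − 6q_A.
∂π/∂q_A = 131 − 4q_A − q_E = 0 ⇒ q_A = 32.75 − 0.25q_E.
Setting q_A = q_E in the reaction function: q_A = 32.75 − 0.25q_A, so q_A = 32.75 / 1.25 = 26.2.
P_A = 137 − 2·26.2 − 26.2 = 58.4.
Profit = (58.4 − 6)·26.2 = 1372.88.

1372.88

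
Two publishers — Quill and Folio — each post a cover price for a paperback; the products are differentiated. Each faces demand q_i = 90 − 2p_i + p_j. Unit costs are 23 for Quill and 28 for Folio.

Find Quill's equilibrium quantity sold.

Quill's profit: π = (p_{Quill} − 23)(90 − 2p_{Quill} + p_{Folio}).
∂π/∂p_{Quill} = 136 − 4p_{Quill} + p_{Folio} = 0 ⇒ p_{Quill} = 34 + 0.25p_{Folio}.
Similarly p_{Folio} = 36.5 + 0.25p_{Quill}.
Plugging p_{Folio} into Quill's best response: p_{Quill} = 34 + 0.25(36.5 + 0.25p_{Quill}) ⇒ 0.9375p_{Quill} = 43.125, so p_{Quill} = 46.
Then p_{Folio} = 36.5 + 0.25·46 = 48.
q_{Quill} = 90 − 2·46 + 48 = 46.

46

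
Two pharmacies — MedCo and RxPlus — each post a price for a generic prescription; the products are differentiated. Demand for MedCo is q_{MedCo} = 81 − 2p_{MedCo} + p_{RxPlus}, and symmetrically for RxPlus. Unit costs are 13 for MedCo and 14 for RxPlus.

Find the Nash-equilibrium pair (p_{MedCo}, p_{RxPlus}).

35.8, 36.2

MedCo's profit: π = (p_{MedCo} − 13)(81 − 2p_{MedCo} + p_{RxPlus}).
∂π/∂p_{MedCo} = 107 − 4p_{MedCo} + p_{RxPlus} = 0 ⇒ p_{MedCo} = 26.75 + 0.25p_{RxPlus}.
Similarly p_{RxPlus} = 27.25 + 0.25p_{MedCo}.
Plugging p_{RxPlus} into MedCo's best response: p_{MedCo} = 26.75 + 0.25(27.25 + 0.25p_{MedCo}) ⇒ 0.9375p_{MedCo} = 33.5625, so p_{MedCo} = 35.8.
Then p_{RxPlus} = 27.25 + 0.25·35.8 = 36.2.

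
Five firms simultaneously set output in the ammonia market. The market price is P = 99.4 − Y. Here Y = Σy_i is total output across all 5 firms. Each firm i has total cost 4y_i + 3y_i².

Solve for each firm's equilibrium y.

A representative firm's profit is π_i = y_i(99.4 − Y) − 4y_i − 3y_i², with Y = y_i + Σ_{j≠i} y_j.
First-order condition: 95.4 − 8y_i − Σ_{j≠i} y_j = 0.
Imposing symmetry (y_j = y for all j) turns Σ_{j≠i} y_j into 4y, so 95.4 = 12y and y = 7.95.

7.95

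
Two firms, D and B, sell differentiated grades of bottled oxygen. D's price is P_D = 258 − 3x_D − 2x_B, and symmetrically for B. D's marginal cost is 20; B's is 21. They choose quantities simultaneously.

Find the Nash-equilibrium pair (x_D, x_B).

29.8125, 29.5625

Firm D's profit: π = x_D(258 − 3x_D − 2x_B) − 20x_D.
∂π/∂x_D = 238 − 6x_D − 2x_B = 0 ⇒ x_D = 119/3 − (1/3)x_B.
Similarly x_B = 39.5 − (1/3)x_D.
Substituting the second reaction function into the first: x_D = 119/3 − (1/3)(39.5 − (1/3)x_D), which gives (8/9)x_D = 26.5 ⇒ x_D = 29.8125.
Then x_B = 39.5 − (1/3)·29.8125 = 29.5625.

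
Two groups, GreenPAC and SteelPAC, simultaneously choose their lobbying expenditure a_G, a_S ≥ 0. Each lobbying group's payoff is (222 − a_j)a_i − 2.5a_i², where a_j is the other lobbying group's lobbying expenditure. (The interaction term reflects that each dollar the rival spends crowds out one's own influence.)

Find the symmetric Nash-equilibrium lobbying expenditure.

GreenPAC's payoff is (222 − a_S)a_G − 2.5a_G².
∂π/∂a_G = 222 − a_S − 5a_G = 0, so a_G = 44.4 − 0.2a_S.
Setting a_G = a_S in the reaction function: a_G = 44.4 − 0.2a_G, so a_G = 44.4 / 1.2 = 37.

37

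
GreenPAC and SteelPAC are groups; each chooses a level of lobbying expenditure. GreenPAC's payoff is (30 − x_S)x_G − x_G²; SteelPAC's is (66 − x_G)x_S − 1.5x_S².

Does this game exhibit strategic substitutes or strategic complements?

Expanding GreenPAC's payoff: 30x_G − x_Sx_G − x_G².
∂π/∂x_G = 30 − x_S − 2x_G = 0, so x_G = 15 − 0.5x_S.
The best-response slope dx_G/dx_S = −0.5 < 0: the reaction function is downward-sloping, so the choices are strategic substitutes.

strategic substitutes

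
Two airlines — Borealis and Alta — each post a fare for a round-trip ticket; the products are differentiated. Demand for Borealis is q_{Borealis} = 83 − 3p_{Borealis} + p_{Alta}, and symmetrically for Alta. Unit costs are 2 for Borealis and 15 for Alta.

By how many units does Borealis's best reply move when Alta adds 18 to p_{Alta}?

Borealis's profit: π = (p_{Borealis} − 2)(83 − 3p_{Borealis} + p_{Alta}).
∂π/∂p_{Borealis} = 89 − 6p_{Borealis} + p_{Alta} = 0 ⇒ p_{Borealis} = 89/6 + (1/6)p_{Alta}.
The reaction-function slope is 1/6, so an 18-unit rise in p_{Alta} moves p_{Borealis} by 1/6 × 18 = 3. Borealis's best response rises — the actions are strategic complements.

3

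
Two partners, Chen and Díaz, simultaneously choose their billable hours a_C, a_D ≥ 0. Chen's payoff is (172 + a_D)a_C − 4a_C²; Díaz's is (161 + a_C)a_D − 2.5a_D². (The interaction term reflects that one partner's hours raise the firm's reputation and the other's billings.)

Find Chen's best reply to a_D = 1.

21.625

Expanding Chen's payoff: 172a_C + a_Da_C − 4a_C².
∂π/∂a_C = 172 + a_D − 8a_C = 0, so a_C = 21.5 + 0.125a_D.
At a_D = 1: a_C = 21.5 + 0.125·1 = 21.625.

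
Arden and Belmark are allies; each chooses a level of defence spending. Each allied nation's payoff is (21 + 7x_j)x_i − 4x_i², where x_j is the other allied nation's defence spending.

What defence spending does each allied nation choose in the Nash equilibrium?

21

Arden's payoff is (21 + 7x_B)x_A − 4x_A².
∂π/∂x_A = 21 + 7x_B − 8x_A = 0, so x_A = 2.625 + 0.875x_B.
Setting x_A = x_B in the reaction function: x_A = 2.625 + 0.875x_A, so x_A = 2.625 / 0.125 = 21.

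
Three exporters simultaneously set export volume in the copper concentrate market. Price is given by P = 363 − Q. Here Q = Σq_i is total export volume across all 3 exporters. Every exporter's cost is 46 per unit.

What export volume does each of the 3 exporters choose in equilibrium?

A representative exporter's profit is π_i = q_i(363 − Q) − 46q_i, with Q = q_i + Σ_{j≠i} q_j.
First-order condition: 317 − 2q_i − Σ_{j≠i} q_j = 0.
In a symmetric equilibrium every exporter chooses the same q, so Σ_{j≠i} q_j = 2q. The condition becomes 317 − 4q = 0, giving q = 317/4 = 79.25.

79.25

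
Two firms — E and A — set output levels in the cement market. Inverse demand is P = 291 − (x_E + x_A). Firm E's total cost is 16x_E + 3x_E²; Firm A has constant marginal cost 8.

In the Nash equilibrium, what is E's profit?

1267.36

Firm E's profit: π = x_E(291 − (x_E + x_A)) − 16x_E − 3x_E².
∂π/∂x_E = 275 − 8x_E − x_A = 0, so x_E = 34.375 − 0.125x_A.
For A: ∂π/∂x_A = 283 − 2x_A − x_E = 0 ⇒ x_A = 141.5 − 0.5x_E.
Substituting the second reaction function into the first: x_E = 34.375 − 0.125(141.5 − 0.5x_E), which gives 0.9375x_E = 16.6875 ⇒ x_E = 17.8.
Then x_A = 141.5 − 0.5·17.8 = 132.6.
Price P = 291 − 150.4 = 140.6.
E's profit: (140.6 − 16)·17.8 − 3(17.8)² = 1267.36.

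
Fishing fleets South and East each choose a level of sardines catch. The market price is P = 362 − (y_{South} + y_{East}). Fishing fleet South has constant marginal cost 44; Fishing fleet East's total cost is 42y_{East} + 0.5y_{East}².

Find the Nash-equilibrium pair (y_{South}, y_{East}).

126.8, 64.4

Fishing fleet South's profit: π = y_{South}(362 − (y_{South} + y_{East})) − 44y_{South}.
∂π/∂y_{South} = 318 − 2y_{South} − y_{East} = 0, so y_{South} = 159 − 0.5y_{East}.
For East: ∂π/∂y_{East} = 320 − 3y_{East} − y_{South} = 0 ⇒ y_{East} = 320/3 − (1/3)y_{South}.
Substituting the second reaction function into the first: y_{South} = 159 − 0.5(320/3 − (1/3)y_{South}), which gives (5/6)y_{South} = 317/3 ⇒ y_{South} = 126.8.
Then y_{East} = 320/3 − (1/3)·126.8 = 64.4.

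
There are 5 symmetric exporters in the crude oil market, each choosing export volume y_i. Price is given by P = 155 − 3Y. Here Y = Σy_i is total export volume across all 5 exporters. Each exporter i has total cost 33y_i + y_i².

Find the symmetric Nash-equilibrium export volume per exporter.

A representative exporter's profit is π_i = y_i(155 − 3Y) − 33y_i − y_i², with Y = y_i + Σ_{j≠i} y_j.
First-order condition: 122 − 8y_i − 3Σ_{j≠i} y_j = 0.
In a symmetric equilibrium every exporter chooses the same y, so Σ_{j≠i} y_j = 4y. The condition becomes 122 − 20y = 0, giving y = 122/20 = 6.1.

6.1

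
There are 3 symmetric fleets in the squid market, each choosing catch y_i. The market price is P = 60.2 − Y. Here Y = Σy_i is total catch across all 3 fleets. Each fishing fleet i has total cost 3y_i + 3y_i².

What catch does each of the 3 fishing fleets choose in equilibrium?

5.72

A representative fishing fleet's profit is π_i = y_i(60.2 − Y) − 3y_i − 3y_i², with Y = y_i + Σ_{j≠i} y_j.
First-order condition: 57.2 − 8y_i − Σ_{j≠i} y_j = 0.
Imposing symmetry (y_j = y for all j) turns Σ_{j≠i} y_j into 2y, so 57.2 = 10y and y = 5.72.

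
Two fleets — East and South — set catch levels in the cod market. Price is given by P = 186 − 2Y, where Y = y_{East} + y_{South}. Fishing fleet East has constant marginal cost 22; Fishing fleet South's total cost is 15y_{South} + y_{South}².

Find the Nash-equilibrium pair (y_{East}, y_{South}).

Fishing fleet East's profit: π = y_{East}(186 − 2(y_{East} + y_{South})) − 22y_{East}.
∂π/∂y_{East} = 164 − 4y_{East} − 2y_{South} = 0, so y_{East} = 41 − 0.5y_{South}.
For South: ∂π/∂y_{South} = 171 − 6y_{South} − 2y_{East} = 0 ⇒ y_{South} = 28.5 − (1/3)y_{East}.
Substituting the second reaction function into the first: y_{East} = 41 − 0.5(28.5 − (1/3)y_{East}), which gives (5/6)y_{East} = 26.75 ⇒ y_{East} = 32.1.
Then y_{South} = 28.5 − (1/3)·32.1 = 17.8.

32.1, 17.8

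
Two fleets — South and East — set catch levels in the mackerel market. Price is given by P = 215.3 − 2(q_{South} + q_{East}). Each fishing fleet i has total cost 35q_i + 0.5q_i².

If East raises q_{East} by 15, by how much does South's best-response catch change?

-6

Fishing fleet South's profit: π = q_{South}(215.3 − 2(q_{South} + q_{East})) − 35q_{South} − 0.5q_{South}².
∂π/∂q_{South} = 180.3 − 5q_{South} − 2q_{East} = 0, so q_{South} = 36.06 − 0.4q_{East}.
The reaction-function slope is −0.4, so a 15-unit rise in q_{East} moves q_{South} by −0.4 × 15 = −6. South's best response falls — the actions are strategic substitutes.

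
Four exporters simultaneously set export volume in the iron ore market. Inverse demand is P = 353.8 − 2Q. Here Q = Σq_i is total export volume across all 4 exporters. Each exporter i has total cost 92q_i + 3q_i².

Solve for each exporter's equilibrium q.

16.3625

A representative exporter's profit is π_i = q_i(353.8 − 2Q) − 92q_i − 3q_i², with Q = q_i + Σ_{j≠i} q_j.
First-order condition: 261.8 − 10q_i − 2Σ_{j≠i} q_j = 0.
Imposing symmetry (q_j = q for all j) turns Σ_{j≠i} q_j into 3q, so 261.8 = 16q and q = 16.3625.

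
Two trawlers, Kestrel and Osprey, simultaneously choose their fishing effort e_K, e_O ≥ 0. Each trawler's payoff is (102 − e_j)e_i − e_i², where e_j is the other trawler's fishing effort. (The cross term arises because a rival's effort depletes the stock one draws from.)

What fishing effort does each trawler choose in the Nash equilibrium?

34

Kestrel's payoff is (102 − e_O)e_K − e_K².
∂π/∂e_K = 102 − e_O − 2e_K = 0, so e_K = 51 − 0.5e_O.
By symmetry e_O = e_K; substituting into the reaction function, 1.5e_K = 51 and e_K = 34.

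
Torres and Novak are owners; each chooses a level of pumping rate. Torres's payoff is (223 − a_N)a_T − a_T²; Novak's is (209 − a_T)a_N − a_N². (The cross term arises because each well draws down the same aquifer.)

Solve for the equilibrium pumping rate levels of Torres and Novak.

79, 65

Expanding Torres's payoff: 223a_T − a_Na_T − a_T².
∂π/∂a_T = 223 − a_N − 2a_T = 0, so a_T = 111.5 − 0.5a_N.
Likewise for Novak: a_N = 104.5 − 0.5a_T.
Substituting the second reaction function into the first: a_T = 111.5 − 0.5(104.5 − 0.5a_T), which gives 0.75a_T = 59.25 ⇒ a_T = 79.
Then a_N = 104.5 − 0.5·79 = 65.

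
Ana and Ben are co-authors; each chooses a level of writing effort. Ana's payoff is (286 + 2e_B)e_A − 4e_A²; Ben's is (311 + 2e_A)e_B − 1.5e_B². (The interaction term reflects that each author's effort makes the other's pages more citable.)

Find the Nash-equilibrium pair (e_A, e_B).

74, 153

Expanding Ana's payoff: 286e_A + 2e_Be_A − 4e_A².
∂π/∂e_A = 286 + 2e_B − 8e_A = 0, so e_A = 35.75 + 0.25e_B.
Likewise for Ben: e_B = 311/3 + (2/3)e_A.
Solving the two reaction functions simultaneously: (1 − (0.25)(2/3))e_A = 35.75 + 0.25·(311/3), so (5/6)e_A = 185/3 and e_A = 74.
Then e_B = 311/3 + (2/3)·74 = 153.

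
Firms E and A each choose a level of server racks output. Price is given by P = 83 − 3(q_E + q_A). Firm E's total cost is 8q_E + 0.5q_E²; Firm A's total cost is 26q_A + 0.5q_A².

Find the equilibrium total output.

Firm E's profit: π = q_E(83 − 3(q_E + q_A)) − 8q_E − 0.5q_E².
∂π/∂q_E = 75 − 7q_E − 3q_A = 0, so q_E = 75/7 − (3/7)q_A.
By the same steps for A: q_A = 57/7 − (3/7)q_E.
Solving the two reaction functions simultaneously: (1 − (−3/7)(−3/7))q_E = 75/7 − (3/7)·(57/7), so (40/49)q_E = 354/49 and q_E = 8.85.
Then q_A = 57/7 − (3/7)·8.85 = 4.35.
Total output: 8.85 + 4.35 = 13.2.

13.2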